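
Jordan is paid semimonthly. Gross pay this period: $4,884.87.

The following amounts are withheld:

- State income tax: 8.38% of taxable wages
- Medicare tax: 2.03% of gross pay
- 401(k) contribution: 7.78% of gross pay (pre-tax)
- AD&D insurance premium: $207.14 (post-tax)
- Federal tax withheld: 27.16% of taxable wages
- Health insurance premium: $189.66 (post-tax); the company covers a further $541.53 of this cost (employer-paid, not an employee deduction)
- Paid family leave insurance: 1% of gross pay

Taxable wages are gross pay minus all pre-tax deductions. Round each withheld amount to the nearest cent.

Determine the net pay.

$2,359.01

401(k) contribution: $4,884.87 × 0.0778 = $380.04
Taxable wages = $4,884.87 − $380.04 = $4,504.83
Federal tax withheld: $4,504.83 × 0.2716 = $1,223.51
State income tax: $4,504.83 × 0.0838 = $377.50
Paid family leave insurance: $4,884.87 × 0.01 = $48.85
Medicare tax: $4,884.87 × 0.0203 = $99.16
AD&D insurance premium: $207.14
Health insurance premium: $189.66
(Employer's $541.53 toward health insurance premium is not withheld from the employee.)
Total deductions = $380.04 + $1,223.51 + $377.50 + $48.85 + $99.16 + $207.14 + $189.66 = $2,525.86
Net pay = $4,884.87 − $2,525.86 = $2,359.01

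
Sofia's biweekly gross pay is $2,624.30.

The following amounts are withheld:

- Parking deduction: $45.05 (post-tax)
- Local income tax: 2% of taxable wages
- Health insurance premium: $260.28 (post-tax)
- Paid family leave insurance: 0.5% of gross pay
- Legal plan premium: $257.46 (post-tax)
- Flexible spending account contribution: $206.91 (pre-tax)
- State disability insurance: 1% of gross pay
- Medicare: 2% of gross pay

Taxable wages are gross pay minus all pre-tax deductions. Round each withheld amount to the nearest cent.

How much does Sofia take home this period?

Flexible spending account contribution: $206.91
Taxable wages = $2,624.30 − $206.91 = $2,417.39
Local income tax: $2,417.39 × 0.02 = $48.35
Paid family leave insurance: $2,624.30 × 0.005 = $13.12
Medicare: $2,624.30 × 0.02 = $52.49
State disability insurance: $2,624.30 × 0.01 = $26.24
Parking deduction: $45.05
Legal plan premium: $257.46
Health insurance premium: $260.28
Total deductions = $206.91 + $48.35 + $13.12 + $52.49 + $26.24 + $45.05 + $257.46 + $260.28 = $909.90
Net pay = $2,624.30 − $909.90 = $1,714.40

$1,714.40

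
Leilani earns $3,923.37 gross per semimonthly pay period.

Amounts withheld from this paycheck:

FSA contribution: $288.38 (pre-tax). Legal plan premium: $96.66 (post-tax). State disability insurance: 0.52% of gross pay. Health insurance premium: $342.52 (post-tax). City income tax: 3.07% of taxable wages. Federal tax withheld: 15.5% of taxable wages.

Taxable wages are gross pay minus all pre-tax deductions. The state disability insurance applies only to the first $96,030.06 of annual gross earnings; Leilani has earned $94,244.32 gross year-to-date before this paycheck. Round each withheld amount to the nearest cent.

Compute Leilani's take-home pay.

$2,511.51

FSA contribution: $288.38
Taxable wages = $3,923.37 − $288.38 = $3,634.99
Federal tax withheld: $3,634.99 × 0.155 = $563.42
City income tax: $3,634.99 × 0.0307 = $111.59
State disability insurance: only $96,030.06 − $94,244.32 = $1,785.74 of this check is subject → $1,785.74 × 0.0052 = $9.29
Legal plan premium: $96.66
Health insurance premium: $342.52
Total deductions = $288.38 + $563.42 + $111.59 + $9.29 + $96.66 + $342.52 = $1,411.86
Net pay = $3,923.37 − $1,411.86 = $2,511.51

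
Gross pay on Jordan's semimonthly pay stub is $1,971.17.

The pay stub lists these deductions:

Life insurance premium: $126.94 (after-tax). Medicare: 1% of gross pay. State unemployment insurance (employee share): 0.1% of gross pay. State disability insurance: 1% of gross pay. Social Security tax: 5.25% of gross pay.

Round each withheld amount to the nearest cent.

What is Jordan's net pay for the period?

Social Security tax: $1,971.17 × 0.0525 = $103.49
Medicare: $1,971.17 × 0.01 = $19.71
State disability insurance: $1,971.17 × 0.01 = $19.71
State unemployment insurance (employee share): $1,971.17 × 0.001 = $1.97
Life insurance premium: $126.94
Total deductions = $103.49 + $19.71 + $19.71 + $1.97 + $126.94 = $271.82
Net pay = $1,971.17 − $271.82 = $1,699.35

$1,699.35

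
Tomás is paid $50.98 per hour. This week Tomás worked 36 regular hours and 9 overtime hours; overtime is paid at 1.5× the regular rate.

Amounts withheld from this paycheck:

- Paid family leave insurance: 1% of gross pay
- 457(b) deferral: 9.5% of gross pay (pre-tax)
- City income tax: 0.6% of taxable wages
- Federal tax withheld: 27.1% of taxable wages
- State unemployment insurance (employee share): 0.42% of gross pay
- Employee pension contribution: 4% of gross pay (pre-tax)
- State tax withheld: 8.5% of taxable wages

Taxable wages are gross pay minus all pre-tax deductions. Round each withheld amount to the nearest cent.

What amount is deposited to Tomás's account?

Regular pay: 36 × $50.98 = $1,835.28
Overtime pay: 9 × $50.98 × 1.5 = $688.23
Gross pay = $1,835.28 + $688.23 = $2,523.51
457(b) deferral: $2,523.51 × 0.095 = $239.73
Employee pension contribution: $2,523.51 × 0.04 = $100.94
Pre-tax total = $239.73 + $100.94 = $340.67
Taxable wages = $2,523.51 − $340.67 = $2,182.84
State tax withheld: $2,182.84 × 0.085 = $185.54
Federal tax withheld: $2,182.84 × 0.271 = $591.55
City income tax: $2,182.84 × 0.006 = $13.10
State unemployment insurance (employee share): $2,523.51 × 0.0042 = $10.60
Paid family leave insurance: $2,523.51 × 0.01 = $25.24
Total deductions = $239.73 + $100.94 + $185.54 + $591.55 + $13.10 + $10.60 + $25.24 = $1,166.70
Net pay = $2,523.51 − $1,166.70 = $1,356.81

$1,356.81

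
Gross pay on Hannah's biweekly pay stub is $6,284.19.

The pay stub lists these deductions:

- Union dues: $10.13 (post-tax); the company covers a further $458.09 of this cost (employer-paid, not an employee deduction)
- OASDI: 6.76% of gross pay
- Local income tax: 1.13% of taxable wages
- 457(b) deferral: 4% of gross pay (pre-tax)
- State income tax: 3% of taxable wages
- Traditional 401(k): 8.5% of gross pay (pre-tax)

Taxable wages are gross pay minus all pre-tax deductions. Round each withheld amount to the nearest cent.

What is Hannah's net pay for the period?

Traditional 401(k): $6,284.19 × 0.085 = $534.16
457(b) deferral: $6,284.19 × 0.04 = $251.37
Pre-tax total = $534.16 + $251.37 = $785.53
Taxable wages = $6,284.19 − $785.53 = $5,498.66
Local income tax: $5,498.66 × 0.0113 = $62.13
State income tax: $5,498.66 × 0.03 = $164.96
OASDI: $6,284.19 × 0.0676 = $424.81
Union dues: $10.13
(Employer's $458.09 toward union dues is not withheld from the employee.)
Total deductions = $534.16 + $251.37 + $62.13 + $164.96 + $424.81 + $10.13 = $1,447.56
Net pay = $6,284.19 − $1,447.56 = $4,836.63

$4,836.63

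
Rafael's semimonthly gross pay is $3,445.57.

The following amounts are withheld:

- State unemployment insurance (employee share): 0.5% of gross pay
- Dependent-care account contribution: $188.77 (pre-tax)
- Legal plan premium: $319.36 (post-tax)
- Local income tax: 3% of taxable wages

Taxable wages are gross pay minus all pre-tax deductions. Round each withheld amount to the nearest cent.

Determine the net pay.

Dependent-care account contribution: $188.77
Taxable wages = $3,445.57 − $188.77 = $3,256.80
Local income tax: $3,256.80 × 0.03 = $97.70
State unemployment insurance (employee share): $3,445.57 × 0.005 = $17.23
Legal plan premium: $319.36
Total deductions = $188.77 + $97.70 + $17.23 + $319.36 = $623.06
Net pay = $3,445.57 − $623.06 = $2,822.51

$2,822.51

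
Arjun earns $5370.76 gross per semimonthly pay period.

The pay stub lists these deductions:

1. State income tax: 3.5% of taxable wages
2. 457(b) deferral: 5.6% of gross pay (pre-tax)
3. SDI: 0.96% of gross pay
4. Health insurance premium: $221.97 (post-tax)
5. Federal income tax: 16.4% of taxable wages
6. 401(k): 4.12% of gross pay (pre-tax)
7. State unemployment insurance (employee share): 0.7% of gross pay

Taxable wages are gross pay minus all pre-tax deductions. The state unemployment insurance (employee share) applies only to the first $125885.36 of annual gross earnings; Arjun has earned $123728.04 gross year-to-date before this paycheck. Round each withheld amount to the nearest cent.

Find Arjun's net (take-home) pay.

457(b) deferral: $5370.76 × 0.056 = $300.76
401(k): $5370.76 × 0.0412 = $221.28
Pre-tax total = $300.76 + $221.28 = $522.04
Taxable wages = $5370.76 − $522.04 = $4848.72
State income tax: $4848.72 × 0.035 = $169.71
Federal income tax: $4848.72 × 0.164 = $795.19
SDI: $5370.76 × 0.0096 = $51.56
State unemployment insurance (employee share): only $125885.36 − $123728.04 = $2157.32 of this check is subject → $2157.32 × 0.007 = $15.10
Health insurance premium: $221.97
Total deductions = $300.76 + $221.28 + $169.71 + $795.19 + $51.56 + $15.10 + $221.97 = $1775.57
Net pay = $5370.76 − $1775.57 = $3595.19

$3595.19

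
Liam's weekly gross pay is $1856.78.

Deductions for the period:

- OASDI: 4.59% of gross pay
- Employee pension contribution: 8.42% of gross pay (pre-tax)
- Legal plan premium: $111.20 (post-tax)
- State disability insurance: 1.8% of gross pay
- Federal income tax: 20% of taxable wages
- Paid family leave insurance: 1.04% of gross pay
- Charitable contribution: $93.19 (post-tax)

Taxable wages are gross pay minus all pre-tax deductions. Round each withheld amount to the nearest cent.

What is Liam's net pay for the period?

Employee pension contribution: $1856.78 × 0.0842 = $156.34
Taxable wages = $1856.78 − $156.34 = $1700.44
Federal income tax: $1700.44 × 0.2 = $340.09
Paid family leave insurance: $1856.78 × 0.0104 = $19.31
OASDI: $1856.78 × 0.0459 = $85.23
State disability insurance: $1856.78 × 0.018 = $33.42
Charitable contribution: $93.19
Legal plan premium: $111.20
Total deductions = $156.34 + $340.09 + $19.31 + $85.23 + $33.42 + $93.19 + $111.20 = $838.78
Net pay = $1856.78 − $838.78 = $1018.00

$1018.00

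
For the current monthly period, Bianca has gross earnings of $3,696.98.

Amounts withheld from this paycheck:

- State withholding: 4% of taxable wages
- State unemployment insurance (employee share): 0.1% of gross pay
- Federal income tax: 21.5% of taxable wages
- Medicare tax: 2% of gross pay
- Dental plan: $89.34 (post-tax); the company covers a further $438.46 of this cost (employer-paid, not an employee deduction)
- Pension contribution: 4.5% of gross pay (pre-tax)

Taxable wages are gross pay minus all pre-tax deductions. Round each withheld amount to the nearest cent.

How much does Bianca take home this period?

Pension contribution: $3,696.98 × 0.045 = $166.36
Taxable wages = $3,696.98 − $166.36 = $3,530.62
State withholding: $3,530.62 × 0.04 = $141.22
Federal income tax: $3,530.62 × 0.215 = $759.08
State unemployment insurance (employee share): $3,696.98 × 0.001 = $3.70
Medicare tax: $3,696.98 × 0.02 = $73.94
Dental plan: $89.34
(Employer's $438.46 toward dental plan is not withheld from the employee.)
Total deductions = $166.36 + $141.22 + $759.08 + $3.70 + $73.94 + $89.34 = $1,233.64
Net pay = $3,696.98 − $1,233.64 = $2,463.34

$2,463.34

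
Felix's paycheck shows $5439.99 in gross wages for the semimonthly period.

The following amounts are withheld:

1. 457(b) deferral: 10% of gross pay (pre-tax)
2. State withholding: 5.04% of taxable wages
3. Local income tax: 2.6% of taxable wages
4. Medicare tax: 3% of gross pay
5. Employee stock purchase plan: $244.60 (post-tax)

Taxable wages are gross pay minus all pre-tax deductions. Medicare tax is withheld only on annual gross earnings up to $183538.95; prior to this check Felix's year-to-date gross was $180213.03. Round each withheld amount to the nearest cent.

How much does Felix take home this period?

457(b) deferral: $5439.99 × 0.1 = $544.00
Taxable wages = $5439.99 − $544.00 = $4895.99
State withholding: $4895.99 × 0.0504 = $246.76
Local income tax: $4895.99 × 0.026 = $127.30
Medicare tax: only $183538.95 − $180213.03 = $3325.92 of this check is subject → $3325.92 × 0.03 = $99.78
Employee stock purchase plan: $244.60
Total deductions = $544.00 + $246.76 + $127.30 + $99.78 + $244.60 = $1262.44
Net pay = $5439.99 − $1262.44 = $4177.55

$4177.55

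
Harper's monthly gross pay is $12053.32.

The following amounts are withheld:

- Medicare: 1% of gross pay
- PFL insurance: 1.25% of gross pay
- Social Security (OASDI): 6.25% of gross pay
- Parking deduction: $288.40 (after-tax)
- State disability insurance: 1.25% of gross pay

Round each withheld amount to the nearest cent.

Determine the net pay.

$10589.72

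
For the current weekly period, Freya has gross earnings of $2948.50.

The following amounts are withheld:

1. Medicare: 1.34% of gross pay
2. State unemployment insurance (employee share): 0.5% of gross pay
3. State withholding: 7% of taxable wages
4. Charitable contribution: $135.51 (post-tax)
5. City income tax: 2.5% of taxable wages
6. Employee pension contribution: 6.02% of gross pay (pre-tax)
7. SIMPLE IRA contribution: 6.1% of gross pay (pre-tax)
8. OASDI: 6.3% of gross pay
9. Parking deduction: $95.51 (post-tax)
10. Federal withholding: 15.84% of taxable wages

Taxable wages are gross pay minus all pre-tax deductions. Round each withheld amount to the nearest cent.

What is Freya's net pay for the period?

Employee pension contribution: $2948.50 × 0.0602 = $177.50
SIMPLE IRA contribution: $2948.50 × 0.061 = $179.86
Pre-tax total = $177.50 + $179.86 = $357.36
Taxable wages = $2948.50 − $357.36 = $2591.14
State withholding: $2591.14 × 0.07 = $181.38
Federal withholding: $2591.14 × 0.1584 = $410.44
City income tax: $2591.14 × 0.025 = $64.78
State unemployment insurance (employee share): $2948.50 × 0.005 = $14.74
OASDI: $2948.50 × 0.063 = $185.76
Medicare: $2948.50 × 0.0134 = $39.51
Parking deduction: $95.51
Charitable contribution: $135.51
Total deductions = $177.50 + $179.86 + $181.38 + $410.44 + $64.78 + $14.74 + $185.76 + $39.51 + $95.51 + $135.51 = $1484.99
Net pay = $2948.50 − $1484.99 = $1463.51

$1463.51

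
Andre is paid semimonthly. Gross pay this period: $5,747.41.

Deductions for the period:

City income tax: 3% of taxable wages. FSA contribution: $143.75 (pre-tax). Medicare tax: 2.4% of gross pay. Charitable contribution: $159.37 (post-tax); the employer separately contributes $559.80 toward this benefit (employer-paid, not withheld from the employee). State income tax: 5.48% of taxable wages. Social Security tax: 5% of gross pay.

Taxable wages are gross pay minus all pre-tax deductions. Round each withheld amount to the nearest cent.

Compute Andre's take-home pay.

FSA contribution: $143.75
Taxable wages = $5,747.41 − $143.75 = $5,603.66
State income tax: $5,603.66 × 0.0548 = $307.08
City income tax: $5,603.66 × 0.03 = $168.11
Medicare tax: $5,747.41 × 0.024 = $137.94
Social Security tax: $5,747.41 × 0.05 = $287.37
Charitable contribution: $159.37
(Employer's $559.80 toward charitable contribution is not withheld from the employee.)
Total deductions = $143.75 + $307.08 + $168.11 + $137.94 + $287.37 + $159.37 = $1,203.62
Net pay = $5,747.41 − $1,203.62 = $4,543.79

$4,543.79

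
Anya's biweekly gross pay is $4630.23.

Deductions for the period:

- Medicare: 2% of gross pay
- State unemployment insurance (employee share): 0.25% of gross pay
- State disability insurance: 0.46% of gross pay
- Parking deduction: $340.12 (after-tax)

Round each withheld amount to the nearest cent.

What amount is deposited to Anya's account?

State unemployment insurance (employee share): $4630.23 × 0.0025 = $11.58
State disability insurance: $4630.23 × 0.0046 = $21.30
Medicare: $4630.23 × 0.02 = $92.60
Parking deduction: $340.12
Total deductions = $11.58 + $21.30 + $92.60 + $340.12 = $465.60
Net pay = $4630.23 − $465.60 = $4164.63

$4164.63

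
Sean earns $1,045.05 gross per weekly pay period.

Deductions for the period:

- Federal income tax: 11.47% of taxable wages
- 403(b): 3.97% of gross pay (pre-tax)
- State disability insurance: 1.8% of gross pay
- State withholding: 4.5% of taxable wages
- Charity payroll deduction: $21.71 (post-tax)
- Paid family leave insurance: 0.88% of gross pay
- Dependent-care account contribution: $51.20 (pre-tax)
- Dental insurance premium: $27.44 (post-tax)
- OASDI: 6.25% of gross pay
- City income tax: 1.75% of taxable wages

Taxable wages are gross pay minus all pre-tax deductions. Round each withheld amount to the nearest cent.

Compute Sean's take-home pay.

Dependent-care account contribution: $51.20
403(b): $1,045.05 × 0.0397 = $41.49
Pre-tax total = $51.20 + $41.49 = $92.69
Taxable wages = $1,045.05 − $92.69 = $952.36
Federal income tax: $952.36 × 0.1147 = $109.24
State withholding: $952.36 × 0.045 = $42.86
City income tax: $952.36 × 0.0175 = $16.67
OASDI: $1,045.05 × 0.0625 = $65.32
Paid family leave insurance: $1,045.05 × 0.0088 = $9.20
State disability insurance: $1,045.05 × 0.018 = $18.81
Charity payroll deduction: $21.71
Dental insurance premium: $27.44
Total deductions = $51.20 + $41.49 + $109.24 + $42.86 + $16.67 + $65.32 + $9.20 + $18.81 + $21.71 + $27.44 = $403.94
Net pay = $1,045.05 − $403.94 = $641.11

$641.11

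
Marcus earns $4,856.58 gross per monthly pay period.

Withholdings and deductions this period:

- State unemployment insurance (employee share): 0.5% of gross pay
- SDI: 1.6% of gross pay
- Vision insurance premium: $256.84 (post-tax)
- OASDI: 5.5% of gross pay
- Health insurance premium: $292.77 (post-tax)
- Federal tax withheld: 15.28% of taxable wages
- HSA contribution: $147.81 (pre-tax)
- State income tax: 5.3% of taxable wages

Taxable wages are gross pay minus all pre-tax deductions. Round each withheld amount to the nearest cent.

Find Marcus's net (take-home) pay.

$2,821.00

HSA contribution: $147.81
Taxable wages = $4,856.58 − $147.81 = $4,708.77
Federal tax withheld: $4,708.77 × 0.1528 = $719.50
State income tax: $4,708.77 × 0.053 = $249.56
OASDI: $4,856.58 × 0.055 = $267.11
State unemployment insurance (employee share): $4,856.58 × 0.005 = $24.28
SDI: $4,856.58 × 0.016 = $77.71
Health insurance premium: $292.77
Vision insurance premium: $256.84
Total deductions = $147.81 + $719.50 + $249.56 + $267.11 + $24.28 + $77.71 + $292.77 + $256.84 = $2,035.58
Net pay = $4,856.58 − $2,035.58 = $2,821.00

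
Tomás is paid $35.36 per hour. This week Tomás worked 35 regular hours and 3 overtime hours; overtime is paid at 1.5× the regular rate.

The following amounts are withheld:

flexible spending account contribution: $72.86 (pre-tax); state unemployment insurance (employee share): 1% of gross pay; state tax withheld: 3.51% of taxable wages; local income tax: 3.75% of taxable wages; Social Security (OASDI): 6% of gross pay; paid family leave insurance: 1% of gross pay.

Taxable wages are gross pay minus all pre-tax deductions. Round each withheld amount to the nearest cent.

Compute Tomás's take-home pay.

Regular pay: 35 × $35.36 = $1,237.60
Overtime pay: 3 × $35.36 × 1.5 = $159.12
Gross pay = $1,237.60 + $159.12 = $1,396.72
Flexible spending account contribution: $72.86
Taxable wages = $1,396.72 − $72.86 = $1,323.86
State tax withheld: $1,323.86 × 0.0351 = $46.47
Local income tax: $1,323.86 × 0.0375 = $49.64
State unemployment insurance (employee share): $1,396.72 × 0.01 = $13.97
Paid family leave insurance: $1,396.72 × 0.01 = $13.97
Social Security (OASDI): $1,396.72 × 0.06 = $83.80
Total deductions = $72.86 + $46.47 + $49.64 + $13.97 + $13.97 + $83.80 = $280.71
Net pay = $1,396.72 − $280.71 = $1,116.01

$1,116.01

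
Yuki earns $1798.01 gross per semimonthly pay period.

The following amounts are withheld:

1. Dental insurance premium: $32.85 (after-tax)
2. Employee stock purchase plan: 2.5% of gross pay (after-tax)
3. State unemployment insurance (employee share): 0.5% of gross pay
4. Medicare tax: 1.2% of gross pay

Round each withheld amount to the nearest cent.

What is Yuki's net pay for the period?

$1689.64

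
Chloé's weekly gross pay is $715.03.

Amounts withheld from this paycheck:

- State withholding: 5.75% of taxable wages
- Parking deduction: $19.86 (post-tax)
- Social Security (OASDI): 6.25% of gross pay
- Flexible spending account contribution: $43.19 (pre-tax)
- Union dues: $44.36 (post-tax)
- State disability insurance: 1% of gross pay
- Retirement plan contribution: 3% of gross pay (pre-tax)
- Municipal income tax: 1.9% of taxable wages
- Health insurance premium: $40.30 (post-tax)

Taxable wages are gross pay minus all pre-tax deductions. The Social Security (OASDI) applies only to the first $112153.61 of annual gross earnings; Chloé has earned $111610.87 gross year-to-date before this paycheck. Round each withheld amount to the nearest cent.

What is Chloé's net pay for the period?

$455.04

Retirement plan contribution: $715.03 × 0.03 = $21.45
Flexible spending account contribution: $43.19
Pre-tax total = $21.45 + $43.19 = $64.64
Taxable wages = $715.03 − $64.64 = $650.39
Municipal income tax: $650.39 × 0.019 = $12.36
State withholding: $650.39 × 0.0575 = $37.40
State disability insurance: $715.03 × 0.01 = $7.15
Social Security (OASDI): only $112153.61 − $111610.87 = $542.74 of this check is subject → $542.74 × 0.0625 = $33.92
Union dues: $44.36
Parking deduction: $19.86
Health insurance premium: $40.30
Total deductions = $21.45 + $43.19 + $12.36 + $37.40 + $7.15 + $33.92 + $44.36 + $19.86 + $40.30 = $259.99
Net pay = $715.03 − $259.99 = $455.04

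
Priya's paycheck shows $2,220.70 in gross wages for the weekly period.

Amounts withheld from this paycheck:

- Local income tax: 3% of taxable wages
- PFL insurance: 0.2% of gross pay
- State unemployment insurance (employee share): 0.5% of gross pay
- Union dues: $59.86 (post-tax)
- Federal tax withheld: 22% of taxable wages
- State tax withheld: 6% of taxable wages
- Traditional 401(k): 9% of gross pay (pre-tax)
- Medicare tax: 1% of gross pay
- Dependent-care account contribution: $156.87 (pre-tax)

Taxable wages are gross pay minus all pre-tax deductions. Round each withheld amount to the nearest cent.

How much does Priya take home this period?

Dependent-care account contribution: $156.87
Traditional 401(k): $2,220.70 × 0.09 = $199.86
Pre-tax total = $156.87 + $199.86 = $356.73
Taxable wages = $2,220.70 − $356.73 = $1,863.97
State tax withheld: $1,863.97 × 0.06 = $111.84
Local income tax: $1,863.97 × 0.03 = $55.92
Federal tax withheld: $1,863.97 × 0.22 = $410.07
Medicare tax: $2,220.70 × 0.01 = $22.21
State unemployment insurance (employee share): $2,220.70 × 0.005 = $11.10
PFL insurance: $2,220.70 × 0.002 = $4.44
Union dues: $59.86
Total deductions = $156.87 + $199.86 + $111.84 + $55.92 + $410.07 + $22.21 + $11.10 + $4.44 + $59.86 = $1,032.17
Net pay = $2,220.70 − $1,032.17 = $1,188.53

$1,188.53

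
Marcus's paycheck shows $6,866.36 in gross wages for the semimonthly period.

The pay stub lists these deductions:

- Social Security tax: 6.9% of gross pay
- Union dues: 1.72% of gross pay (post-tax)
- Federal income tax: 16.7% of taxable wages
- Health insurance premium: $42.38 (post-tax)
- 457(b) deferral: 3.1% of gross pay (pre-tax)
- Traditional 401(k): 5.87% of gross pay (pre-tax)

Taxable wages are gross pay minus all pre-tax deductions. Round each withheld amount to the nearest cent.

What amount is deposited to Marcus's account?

Traditional 401(k): $6,866.36 × 0.0587 = $403.06
457(b) deferral: $6,866.36 × 0.031 = $212.86
Pre-tax total = $403.06 + $212.86 = $615.92
Taxable wages = $6,866.36 − $615.92 = $6,250.44
Federal income tax: $6,250.44 × 0.167 = $1,043.82
Social Security tax: $6,866.36 × 0.069 = $473.78
Health insurance premium: $42.38
Union dues: $6,866.36 × 0.0172 = $118.10
Total deductions = $403.06 + $212.86 + $1,043.82 + $473.78 + $42.38 + $118.10 = $2,294.00
Net pay = $6,866.36 − $2,294.00 = $4,572.36

$4,572.36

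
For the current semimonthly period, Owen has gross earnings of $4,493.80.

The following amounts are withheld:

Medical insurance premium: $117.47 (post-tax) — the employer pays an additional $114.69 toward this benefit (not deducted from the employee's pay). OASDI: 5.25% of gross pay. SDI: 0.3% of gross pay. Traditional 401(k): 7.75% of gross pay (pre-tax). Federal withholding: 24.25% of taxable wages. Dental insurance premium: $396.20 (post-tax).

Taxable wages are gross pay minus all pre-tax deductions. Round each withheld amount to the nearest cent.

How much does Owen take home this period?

Traditional 401(k): $4,493.80 × 0.0775 = $348.27
Taxable wages = $4,493.80 − $348.27 = $4,145.53
Federal withholding: $4,145.53 × 0.2425 = $1,005.29
OASDI: $4,493.80 × 0.0525 = $235.92
SDI: $4,493.80 × 0.003 = $13.48
Medical insurance premium: $117.47
Dental insurance premium: $396.20
(Employer's $114.69 toward medical insurance premium is not withheld from the employee.)
Total deductions = $348.27 + $1,005.29 + $235.92 + $13.48 + $117.47 + $396.20 = $2,116.63
Net pay = $4,493.80 − $2,116.63 = $2,377.17

$2,377.17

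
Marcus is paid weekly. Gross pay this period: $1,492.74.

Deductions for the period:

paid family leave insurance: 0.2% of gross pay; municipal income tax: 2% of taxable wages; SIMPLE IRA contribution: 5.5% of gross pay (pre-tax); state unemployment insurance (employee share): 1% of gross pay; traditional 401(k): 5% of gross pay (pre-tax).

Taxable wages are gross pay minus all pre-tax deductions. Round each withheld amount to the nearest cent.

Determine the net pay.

Traditional 401(k): $1,492.74 × 0.05 = $74.64
SIMPLE IRA contribution: $1,492.74 × 0.055 = $82.10
Pre-tax total = $74.64 + $82.10 = $156.74
Taxable wages = $1,492.74 − $156.74 = $1,336.00
Municipal income tax: $1,336.00 × 0.02 = $26.72
State unemployment insurance (employee share): $1,492.74 × 0.01 = $14.93
Paid family leave insurance: $1,492.74 × 0.002 = $2.99
Total deductions = $74.64 + $82.10 + $26.72 + $14.93 + $2.99 = $201.38
Net pay = $1,492.74 − $201.38 = $1,291.36

$1,291.36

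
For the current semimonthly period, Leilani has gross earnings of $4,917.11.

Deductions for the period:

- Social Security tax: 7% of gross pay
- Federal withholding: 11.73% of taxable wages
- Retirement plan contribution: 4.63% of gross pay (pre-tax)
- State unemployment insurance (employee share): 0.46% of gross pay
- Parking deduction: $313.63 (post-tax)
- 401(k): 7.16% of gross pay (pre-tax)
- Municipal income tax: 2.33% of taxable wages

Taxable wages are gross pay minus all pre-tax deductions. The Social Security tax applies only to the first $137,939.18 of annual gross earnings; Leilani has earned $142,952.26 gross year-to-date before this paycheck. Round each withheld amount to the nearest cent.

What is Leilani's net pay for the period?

401(k): $4,917.11 × 0.0716 = $352.07
Retirement plan contribution: $4,917.11 × 0.0463 = $227.66
Pre-tax total = $352.07 + $227.66 = $579.73
Taxable wages = $4,917.11 − $579.73 = $4,337.38
Federal withholding: $4,337.38 × 0.1173 = $508.77
Municipal income tax: $4,337.38 × 0.0233 = $101.06
Social Security tax: annual cap $137,939.18 already reached (YTD $142,952.26), so $0.00
State unemployment insurance (employee share): $4,917.11 × 0.0046 = $22.62
Parking deduction: $313.63
Total deductions = $352.07 + $227.66 + $508.77 + $101.06 + $0.00 + $22.62 + $313.63 = $1,525.81
Net pay = $4,917.11 − $1,525.81 = $3,391.30

$3,391.30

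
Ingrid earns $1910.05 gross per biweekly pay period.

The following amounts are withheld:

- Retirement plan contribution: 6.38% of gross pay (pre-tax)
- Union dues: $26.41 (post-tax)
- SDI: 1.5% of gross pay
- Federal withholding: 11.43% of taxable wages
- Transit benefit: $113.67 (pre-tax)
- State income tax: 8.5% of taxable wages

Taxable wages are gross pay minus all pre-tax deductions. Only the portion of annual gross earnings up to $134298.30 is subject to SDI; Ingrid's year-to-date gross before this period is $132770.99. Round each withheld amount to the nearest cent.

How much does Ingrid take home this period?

$1291.47

Retirement plan contribution: $1910.05 × 0.0638 = $121.86
Transit benefit: $113.67
Pre-tax total = $121.86 + $113.67 = $235.53
Taxable wages = $1910.05 − $235.53 = $1674.52
State income tax: $1674.52 × 0.085 = $142.33
Federal withholding: $1674.52 × 0.1143 = $191.40
SDI: only $134298.30 − $132770.99 = $1527.31 of this check is subject → $1527.31 × 0.015 = $22.91
Union dues: $26.41
Total deductions = $121.86 + $113.67 + $142.33 + $191.40 + $22.91 + $26.41 = $618.58
Net pay = $1910.05 − $618.58 = $1291.47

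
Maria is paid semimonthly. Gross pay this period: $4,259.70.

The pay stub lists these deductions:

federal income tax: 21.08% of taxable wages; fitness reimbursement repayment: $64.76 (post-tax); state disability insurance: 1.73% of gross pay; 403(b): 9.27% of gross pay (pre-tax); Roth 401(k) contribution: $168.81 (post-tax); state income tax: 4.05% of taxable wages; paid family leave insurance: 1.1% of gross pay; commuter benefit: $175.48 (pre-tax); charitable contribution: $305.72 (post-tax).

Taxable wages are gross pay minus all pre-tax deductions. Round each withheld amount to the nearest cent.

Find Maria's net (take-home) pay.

403(b): $4,259.70 × 0.0927 = $394.87
Commuter benefit: $175.48
Pre-tax total = $394.87 + $175.48 = $570.35
Taxable wages = $4,259.70 − $570.35 = $3,689.35
Federal income tax: $3,689.35 × 0.2108 = $777.71
State income tax: $3,689.35 × 0.0405 = $149.42
Paid family leave insurance: $4,259.70 × 0.011 = $46.86
State disability insurance: $4,259.70 × 0.0173 = $73.69
Roth 401(k) contribution: $168.81
Charitable contribution: $305.72
Fitness reimbursement repayment: $64.76
Total deductions = $394.87 + $175.48 + $777.71 + $149.42 + $46.86 + $73.69 + $168.81 + $305.72 + $64.76 = $2,157.32
Net pay = $4,259.70 − $2,157.32 = $2,102.38

$2,102.38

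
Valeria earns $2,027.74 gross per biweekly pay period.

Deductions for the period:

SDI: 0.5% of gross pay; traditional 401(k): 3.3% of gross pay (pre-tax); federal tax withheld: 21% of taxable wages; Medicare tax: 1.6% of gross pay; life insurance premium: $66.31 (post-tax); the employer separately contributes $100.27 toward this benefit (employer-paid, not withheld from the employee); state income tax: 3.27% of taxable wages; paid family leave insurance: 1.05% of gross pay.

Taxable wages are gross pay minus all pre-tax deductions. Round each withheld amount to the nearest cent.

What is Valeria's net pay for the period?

$1,354.75

Traditional 401(k): $2,027.74 × 0.033 = $66.92
Taxable wages = $2,027.74 − $66.92 = $1,960.82
State income tax: $1,960.82 × 0.0327 = $64.12
Federal tax withheld: $1,960.82 × 0.21 = $411.77
Paid family leave insurance: $2,027.74 × 0.0105 = $21.29
Medicare tax: $2,027.74 × 0.016 = $32.44
SDI: $2,027.74 × 0.005 = $10.14
Life insurance premium: $66.31
(Employer's $100.27 toward life insurance premium is not withheld from the employee.)
Total deductions = $66.92 + $64.12 + $411.77 + $21.29 + $32.44 + $10.14 + $66.31 = $672.99
Net pay = $2,027.74 − $672.99 = $1,354.75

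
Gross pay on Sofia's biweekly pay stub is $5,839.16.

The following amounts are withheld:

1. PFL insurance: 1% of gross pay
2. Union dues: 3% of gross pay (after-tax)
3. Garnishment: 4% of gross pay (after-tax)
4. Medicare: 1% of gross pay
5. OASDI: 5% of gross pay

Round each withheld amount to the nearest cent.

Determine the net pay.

Medicare: $5,839.16 × 0.01 = $58.39
OASDI: $5,839.16 × 0.05 = $291.96
PFL insurance: $5,839.16 × 0.01 = $58.39
Union dues: $5,839.16 × 0.03 = $175.17
Garnishment: $5,839.16 × 0.04 = $233.57
Total deductions = $58.39 + $291.96 + $58.39 + $175.17 + $233.57 = $817.48
Net pay = $5,839.16 − $817.48 = $5,021.68

$5,021.68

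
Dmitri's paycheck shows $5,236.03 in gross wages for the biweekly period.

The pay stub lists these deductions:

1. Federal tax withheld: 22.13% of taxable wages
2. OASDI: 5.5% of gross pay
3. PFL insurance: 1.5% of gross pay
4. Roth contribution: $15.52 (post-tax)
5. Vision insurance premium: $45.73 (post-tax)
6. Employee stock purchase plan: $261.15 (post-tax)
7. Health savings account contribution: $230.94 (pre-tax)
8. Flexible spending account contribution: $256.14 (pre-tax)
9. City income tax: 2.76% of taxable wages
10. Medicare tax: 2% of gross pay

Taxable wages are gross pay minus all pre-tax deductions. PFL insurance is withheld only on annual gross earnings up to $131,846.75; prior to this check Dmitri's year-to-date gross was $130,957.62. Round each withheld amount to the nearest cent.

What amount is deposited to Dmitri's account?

Health savings account contribution: $230.94
Flexible spending account contribution: $256.14
Pre-tax total = $230.94 + $256.14 = $487.08
Taxable wages = $5,236.03 − $487.08 = $4,748.95
Federal tax withheld: $4,748.95 × 0.2213 = $1,050.94
City income tax: $4,748.95 × 0.0276 = $131.07
Medicare tax: $5,236.03 × 0.02 = $104.72
OASDI: $5,236.03 × 0.055 = $287.98
PFL insurance: only $131,846.75 − $130,957.62 = $889.13 of this check is subject → $889.13 × 0.015 = $13.34
Vision insurance premium: $45.73
Roth contribution: $15.52
Employee stock purchase plan: $261.15
Total deductions = $230.94 + $256.14 + $1,050.94 + $131.07 + $104.72 + $287.98 + $13.34 + $45.73 + $15.52 + $261.15 = $2,397.53
Net pay = $5,236.03 − $2,397.53 = $2,838.50

$2,838.50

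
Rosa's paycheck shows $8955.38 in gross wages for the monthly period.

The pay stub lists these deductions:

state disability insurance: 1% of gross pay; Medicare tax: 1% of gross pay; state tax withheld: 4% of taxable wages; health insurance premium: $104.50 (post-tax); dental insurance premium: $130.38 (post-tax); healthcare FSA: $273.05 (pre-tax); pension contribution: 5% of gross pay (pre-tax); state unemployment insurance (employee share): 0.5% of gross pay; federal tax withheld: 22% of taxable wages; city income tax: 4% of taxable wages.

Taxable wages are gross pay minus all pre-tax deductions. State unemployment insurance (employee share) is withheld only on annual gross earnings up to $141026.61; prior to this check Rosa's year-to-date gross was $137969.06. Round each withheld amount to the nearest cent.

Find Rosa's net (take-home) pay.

Healthcare FSA: $273.05
Pension contribution: $8955.38 × 0.05 = $447.77
Pre-tax total = $273.05 + $447.77 = $720.82
Taxable wages = $8955.38 − $720.82 = $8234.56
City income tax: $8234.56 × 0.04 = $329.38
Federal tax withheld: $8234.56 × 0.22 = $1811.60
State tax withheld: $8234.56 × 0.04 = $329.38
State disability insurance: $8955.38 × 0.01 = $89.55
Medicare tax: $8955.38 × 0.01 = $89.55
State unemployment insurance (employee share): only $141026.61 − $137969.06 = $3057.55 of this check is subject → $3057.55 × 0.005 = $15.29
Health insurance premium: $104.50
Dental insurance premium: $130.38
Total deductions = $273.05 + $447.77 + $329.38 + $1811.60 + $329.38 + $89.55 + $89.55 + $15.29 + $104.50 + $130.38 = $3620.45
Net pay = $8955.38 − $3620.45 = $5334.93

$5334.93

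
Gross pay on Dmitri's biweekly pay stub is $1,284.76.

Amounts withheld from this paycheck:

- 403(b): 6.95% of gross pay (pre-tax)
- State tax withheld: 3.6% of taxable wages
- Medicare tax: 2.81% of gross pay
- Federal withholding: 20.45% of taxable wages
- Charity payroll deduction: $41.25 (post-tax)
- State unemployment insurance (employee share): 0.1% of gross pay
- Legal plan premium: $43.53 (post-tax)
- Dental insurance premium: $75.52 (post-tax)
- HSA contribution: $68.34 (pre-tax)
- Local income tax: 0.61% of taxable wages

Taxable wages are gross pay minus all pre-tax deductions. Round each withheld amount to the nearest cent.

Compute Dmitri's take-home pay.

403(b): $1,284.76 × 0.0695 = $89.29
HSA contribution: $68.34
Pre-tax total = $89.29 + $68.34 = $157.63
Taxable wages = $1,284.76 − $157.63 = $1,127.13
Federal withholding: $1,127.13 × 0.2045 = $230.50
Local income tax: $1,127.13 × 0.0061 = $6.88
State tax withheld: $1,127.13 × 0.036 = $40.58
State unemployment insurance (employee share): $1,284.76 × 0.001 = $1.28
Medicare tax: $1,284.76 × 0.0281 = $36.10
Legal plan premium: $43.53
Dental insurance premium: $75.52
Charity payroll deduction: $41.25
Total deductions = $89.29 + $68.34 + $230.50 + $6.88 + $40.58 + $1.28 + $36.10 + $43.53 + $75.52 + $41.25 = $633.27
Net pay = $1,284.76 − $633.27 = $651.49

$651.49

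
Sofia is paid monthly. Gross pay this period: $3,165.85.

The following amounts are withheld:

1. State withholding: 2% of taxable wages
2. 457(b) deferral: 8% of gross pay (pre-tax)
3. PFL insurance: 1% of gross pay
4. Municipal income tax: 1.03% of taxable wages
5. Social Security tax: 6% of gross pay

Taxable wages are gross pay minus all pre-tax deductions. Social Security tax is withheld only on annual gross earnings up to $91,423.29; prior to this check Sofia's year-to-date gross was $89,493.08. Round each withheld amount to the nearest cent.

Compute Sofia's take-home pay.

457(b) deferral: $3,165.85 × 0.08 = $253.27
Taxable wages = $3,165.85 − $253.27 = $2,912.58
State withholding: $2,912.58 × 0.02 = $58.25
Municipal income tax: $2,912.58 × 0.0103 = $30.00
PFL insurance: $3,165.85 × 0.01 = $31.66
Social Security tax: only $91,423.29 − $89,493.08 = $1,930.21 of this check is subject → $1,930.21 × 0.06 = $115.81
Total deductions = $253.27 + $58.25 + $30.00 + $31.66 + $115.81 = $488.99
Net pay = $3,165.85 − $488.99 = $2,676.86

$2,676.86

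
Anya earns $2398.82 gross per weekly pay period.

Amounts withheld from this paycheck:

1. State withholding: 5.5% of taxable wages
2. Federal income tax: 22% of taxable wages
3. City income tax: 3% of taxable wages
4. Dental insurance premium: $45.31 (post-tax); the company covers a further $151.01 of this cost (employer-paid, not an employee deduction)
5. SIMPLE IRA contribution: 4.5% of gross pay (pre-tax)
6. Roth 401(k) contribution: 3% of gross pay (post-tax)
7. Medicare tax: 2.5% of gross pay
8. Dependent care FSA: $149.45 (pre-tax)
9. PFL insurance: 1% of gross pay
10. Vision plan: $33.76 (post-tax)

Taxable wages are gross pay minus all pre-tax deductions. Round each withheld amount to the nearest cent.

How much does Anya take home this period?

Dependent care FSA: $149.45
SIMPLE IRA contribution: $2398.82 × 0.045 = $107.95
Pre-tax total = $149.45 + $107.95 = $257.40
Taxable wages = $2398.82 − $257.40 = $2141.42
State withholding: $2141.42 × 0.055 = $117.78
City income tax: $2141.42 × 0.03 = $64.24
Federal income tax: $2141.42 × 0.22 = $471.11
Medicare tax: $2398.82 × 0.025 = $59.97
PFL insurance: $2398.82 × 0.01 = $23.99
Roth 401(k) contribution: $2398.82 × 0.03 = $71.96
Dental insurance premium: $45.31
Vision plan: $33.76
(Employer's $151.01 toward dental insurance premium is not withheld from the employee.)
Total deductions = $149.45 + $107.95 + $117.78 + $64.24 + $471.11 + $59.97 + $23.99 + $71.96 + $45.31 + $33.76 = $1145.52
Net pay = $2398.82 − $1145.52 = $1253.30

$1253.30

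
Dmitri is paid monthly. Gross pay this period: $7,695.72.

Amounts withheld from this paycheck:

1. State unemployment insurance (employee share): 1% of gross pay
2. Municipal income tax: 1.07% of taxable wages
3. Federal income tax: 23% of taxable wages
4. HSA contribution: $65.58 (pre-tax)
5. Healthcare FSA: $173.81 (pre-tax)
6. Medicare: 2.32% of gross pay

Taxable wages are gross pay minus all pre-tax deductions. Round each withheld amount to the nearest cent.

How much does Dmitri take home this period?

Healthcare FSA: $173.81
HSA contribution: $65.58
Pre-tax total = $173.81 + $65.58 = $239.39
Taxable wages = $7,695.72 − $239.39 = $7,456.33
Federal income tax: $7,456.33 × 0.23 = $1,714.96
Municipal income tax: $7,456.33 × 0.0107 = $79.78
Medicare: $7,695.72 × 0.0232 = $178.54
State unemployment insurance (employee share): $7,695.72 × 0.01 = $76.96
Total deductions = $173.81 + $65.58 + $1,714.96 + $79.78 + $178.54 + $76.96 = $2,289.63
Net pay = $7,695.72 − $2,289.63 = $5,406.09

$5,406.09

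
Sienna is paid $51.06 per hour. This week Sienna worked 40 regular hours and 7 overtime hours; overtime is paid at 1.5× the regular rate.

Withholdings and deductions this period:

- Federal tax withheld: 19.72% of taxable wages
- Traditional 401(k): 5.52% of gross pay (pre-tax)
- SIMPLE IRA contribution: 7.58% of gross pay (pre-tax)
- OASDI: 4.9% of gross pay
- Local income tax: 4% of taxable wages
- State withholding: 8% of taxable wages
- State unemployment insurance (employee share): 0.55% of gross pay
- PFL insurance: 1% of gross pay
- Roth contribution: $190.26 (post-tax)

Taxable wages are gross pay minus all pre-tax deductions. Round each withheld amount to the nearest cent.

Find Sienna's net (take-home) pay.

$1,173.40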